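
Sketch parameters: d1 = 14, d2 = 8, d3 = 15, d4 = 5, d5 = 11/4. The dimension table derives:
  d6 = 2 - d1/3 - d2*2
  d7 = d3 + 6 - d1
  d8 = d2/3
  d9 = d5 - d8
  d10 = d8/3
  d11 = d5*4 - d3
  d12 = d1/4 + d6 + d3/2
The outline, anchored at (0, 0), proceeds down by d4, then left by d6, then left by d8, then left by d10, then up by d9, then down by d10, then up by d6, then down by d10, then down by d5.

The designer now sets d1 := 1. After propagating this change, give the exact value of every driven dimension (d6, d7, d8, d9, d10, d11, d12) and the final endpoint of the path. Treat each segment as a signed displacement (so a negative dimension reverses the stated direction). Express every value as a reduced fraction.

d6 = -43/3
d7 = 20
d8 = 8/3
d9 = 1/12
d10 = 8/9
d11 = -4
d12 = -79/12
endpoint = (97/9, -214/9)

Apply edit: d1 := 1
  d6 = 2 - d1/3 - d2*2 = -43/3
  d7 = d3 + 6 - d1 = 20
  d8 = d2/3 = 8/3
  d9 = d5 - d8 = 1/12
  d10 = d8/3 = 8/9
  d11 = d5*4 - d3 = -4
  d12 = d1/4 + d6 + d3/2 = -79/12
Walk from origin (0, 0):
  seg 1: down by d4 = 5 → (0, -5)
  seg 2: left by d6 = -43/3 → (43/3, -5)
  seg 3: left by d8 = 8/3 → (35/3, -5)
  seg 4: left by d10 = 8/9 → (97/9, -5)
  seg 5: up by d9 = 1/12 → (97/9, -59/12)
  seg 6: down by d10 = 8/9 → (97/9, -209/36)
  seg 7: up by d6 = -43/3 → (97/9, -725/36)
  seg 8: down by d10 = 8/9 → (97/9, -757/36)
  seg 9: down by d5 = 11/4 → (97/9, -214/9)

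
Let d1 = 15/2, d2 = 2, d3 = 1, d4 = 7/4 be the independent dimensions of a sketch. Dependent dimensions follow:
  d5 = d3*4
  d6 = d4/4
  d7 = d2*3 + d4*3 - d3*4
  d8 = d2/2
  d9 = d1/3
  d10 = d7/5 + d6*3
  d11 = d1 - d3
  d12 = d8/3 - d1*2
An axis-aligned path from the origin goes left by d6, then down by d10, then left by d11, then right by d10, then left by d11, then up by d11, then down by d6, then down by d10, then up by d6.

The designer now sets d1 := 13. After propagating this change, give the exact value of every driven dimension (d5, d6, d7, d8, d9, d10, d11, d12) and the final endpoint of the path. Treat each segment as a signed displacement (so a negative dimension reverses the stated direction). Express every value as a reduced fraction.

d5 = 4
d6 = 7/16
d7 = 29/4
d8 = 1
d9 = 13/3
d10 = 221/80
d11 = 12
d12 = -77/3
endpoint = (-867/40, 259/40)

Apply edit: d1 := 13
  d5 = d3*4 = 4
  d6 = d4/4 = 7/16
  d7 = d2*3 + d4*3 - d3*4 = 29/4
  d8 = d2/2 = 1
  d9 = d1/3 = 13/3
  d10 = d7/5 + d6*3 = 221/80
  d11 = d1 - d3 = 12
  d12 = d8/3 - d1*2 = -77/3
Walk from origin (0, 0):
  seg 1: left by d6 = 7/16 → (-7/16, 0)
  seg 2: down by d10 = 221/80 → (-7/16, -221/80)
  seg 3: left by d11 = 12 → (-199/16, -221/80)
  seg 4: right by d10 = 221/80 → (-387/40, -221/80)
  seg 5: left by d11 = 12 → (-867/40, -221/80)
  seg 6: up by d11 = 12 → (-867/40, 739/80)
  seg 7: down by d6 = 7/16 → (-867/40, 44/5)
  seg 8: down by d10 = 221/80 → (-867/40, 483/80)
  seg 9: up by d6 = 7/16 → (-867/40, 259/40)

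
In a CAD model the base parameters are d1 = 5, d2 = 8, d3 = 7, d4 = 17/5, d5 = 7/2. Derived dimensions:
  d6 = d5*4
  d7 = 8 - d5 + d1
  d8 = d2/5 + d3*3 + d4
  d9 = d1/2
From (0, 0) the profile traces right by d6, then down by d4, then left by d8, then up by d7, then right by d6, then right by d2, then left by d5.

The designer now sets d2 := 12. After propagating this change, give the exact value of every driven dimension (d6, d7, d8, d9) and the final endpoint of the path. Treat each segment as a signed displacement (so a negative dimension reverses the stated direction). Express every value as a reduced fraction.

Apply edit: d2 := 12
  d6 = d5*4 = 14
  d7 = 8 - d5 + d1 = 19/2
  d8 = d2/5 + d3*3 + d4 = 134/5
  d9 = d1/2 = 5/2
Walk from origin (0, 0):
  seg 1: right by d6 = 14 → (14, 0)
  seg 2: down by d4 = 17/5 → (14, -17/5)
  seg 3: left by d8 = 134/5 → (-64/5, -17/5)
  seg 4: up by d7 = 19/2 → (-64/5, 61/10)
  seg 5: right by d6 = 14 → (6/5, 61/10)
  seg 6: right by d2 = 12 → (66/5, 61/10)
  seg 7: left by d5 = 7/2 → (97/10, 61/10)

d6 = 14
d7 = 19/2
d8 = 134/5
d9 = 5/2
endpoint = (97/10, 61/10)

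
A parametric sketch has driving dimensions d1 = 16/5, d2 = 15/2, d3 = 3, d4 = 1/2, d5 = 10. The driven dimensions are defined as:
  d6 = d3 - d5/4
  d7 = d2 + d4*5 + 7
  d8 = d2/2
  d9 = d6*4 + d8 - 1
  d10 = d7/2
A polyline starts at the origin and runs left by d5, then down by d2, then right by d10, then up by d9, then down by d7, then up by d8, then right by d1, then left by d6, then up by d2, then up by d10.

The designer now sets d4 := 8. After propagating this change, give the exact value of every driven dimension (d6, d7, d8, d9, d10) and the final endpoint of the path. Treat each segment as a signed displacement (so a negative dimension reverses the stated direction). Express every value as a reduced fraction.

Apply edit: d4 := 8
  d6 = d3 - d5/4 = 1/2
  d7 = d2 + d4*5 + 7 = 109/2
  d8 = d2/2 = 15/4
  d9 = d6*4 + d8 - 1 = 19/4
  d10 = d7/2 = 109/4
Walk from origin (0, 0):
  seg 1: left by d5 = 10 → (-10, 0)
  seg 2: down by d2 = 15/2 → (-10, -15/2)
  seg 3: right by d10 = 109/4 → (69/4, -15/2)
  seg 4: up by d9 = 19/4 → (69/4, -11/4)
  seg 5: down by d7 = 109/2 → (69/4, -229/4)
  seg 6: up by d8 = 15/4 → (69/4, -107/2)
  seg 7: right by d1 = 16/5 → (409/20, -107/2)
  seg 8: left by d6 = 1/2 → (399/20, -107/2)
  seg 9: up by d2 = 15/2 → (399/20, -46)
  seg 10: up by d10 = 109/4 → (399/20, -75/4)

d6 = 1/2
d7 = 109/2
d8 = 15/4
d9 = 19/4
d10 = 109/4
endpoint = (399/20, -75/4)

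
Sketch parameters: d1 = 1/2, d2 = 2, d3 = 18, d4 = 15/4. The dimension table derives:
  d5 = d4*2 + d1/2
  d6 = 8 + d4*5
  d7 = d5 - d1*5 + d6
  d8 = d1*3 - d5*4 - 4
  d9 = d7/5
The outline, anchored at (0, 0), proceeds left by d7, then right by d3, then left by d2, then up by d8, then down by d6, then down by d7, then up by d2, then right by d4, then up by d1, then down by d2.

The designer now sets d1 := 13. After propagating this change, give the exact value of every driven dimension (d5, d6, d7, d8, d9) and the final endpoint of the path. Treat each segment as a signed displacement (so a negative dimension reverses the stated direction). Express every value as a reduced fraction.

d5 = 14
d6 = 107/4
d7 = -97/4
d8 = -21
d9 = -97/20
endpoint = (44, -21/2)

Apply edit: d1 := 13
  d5 = d4*2 + d1/2 = 14
  d6 = 8 + d4*5 = 107/4
  d7 = d5 - d1*5 + d6 = -97/4
  d8 = d1*3 - d5*4 - 4 = -21
  d9 = d7/5 = -97/20
Walk from origin (0, 0):
  seg 1: left by d7 = -97/4 → (97/4, 0)
  seg 2: right by d3 = 18 → (169/4, 0)
  seg 3: left by d2 = 2 → (161/4, 0)
  seg 4: up by d8 = -21 → (161/4, -21)
  seg 5: down by d6 = 107/4 → (161/4, -191/4)
  seg 6: down by d7 = -97/4 → (161/4, -47/2)
  seg 7: up by d2 = 2 → (161/4, -43/2)
  seg 8: right by d4 = 15/4 → (44, -43/2)
  seg 9: up by d1 = 13 → (44, -17/2)
  seg 10: down by d2 = 2 → (44, -21/2)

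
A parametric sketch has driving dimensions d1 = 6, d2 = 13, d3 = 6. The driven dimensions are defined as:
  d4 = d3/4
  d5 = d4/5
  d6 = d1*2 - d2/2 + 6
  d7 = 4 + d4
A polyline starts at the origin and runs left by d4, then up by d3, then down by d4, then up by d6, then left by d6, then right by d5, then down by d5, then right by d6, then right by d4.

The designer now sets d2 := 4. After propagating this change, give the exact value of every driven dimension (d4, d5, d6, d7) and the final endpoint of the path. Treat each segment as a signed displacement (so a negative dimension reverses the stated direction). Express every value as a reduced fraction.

Apply edit: d2 := 4
  d4 = d3/4 = 3/2
  d5 = d4/5 = 3/10
  d6 = d1*2 - d2/2 + 6 = 16
  d7 = 4 + d4 = 11/2
Walk from origin (0, 0):
  seg 1: left by d4 = 3/2 → (-3/2, 0)
  seg 2: up by d3 = 6 → (-3/2, 6)
  seg 3: down by d4 = 3/2 → (-3/2, 9/2)
  seg 4: up by d6 = 16 → (-3/2, 41/2)
  seg 5: left by d6 = 16 → (-35/2, 41/2)
  seg 6: right by d5 = 3/10 → (-86/5, 41/2)
  seg 7: down by d5 = 3/10 → (-86/5, 101/5)
  seg 8: right by d6 = 16 → (-6/5, 101/5)
  seg 9: right by d4 = 3/2 → (3/10, 101/5)

d4 = 3/2
d5 = 3/10
d6 = 16
d7 = 11/2
endpoint = (3/10, 101/5)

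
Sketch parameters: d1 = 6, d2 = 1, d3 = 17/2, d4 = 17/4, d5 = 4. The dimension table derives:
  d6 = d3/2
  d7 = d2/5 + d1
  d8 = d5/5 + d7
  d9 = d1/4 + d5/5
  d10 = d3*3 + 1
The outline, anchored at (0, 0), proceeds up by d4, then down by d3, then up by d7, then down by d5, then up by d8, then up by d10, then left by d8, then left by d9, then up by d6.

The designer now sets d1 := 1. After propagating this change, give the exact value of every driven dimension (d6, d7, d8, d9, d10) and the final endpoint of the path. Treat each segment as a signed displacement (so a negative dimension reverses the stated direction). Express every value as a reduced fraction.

Apply edit: d1 := 1
  d6 = d3/2 = 17/4
  d7 = d2/5 + d1 = 6/5
  d8 = d5/5 + d7 = 2
  d9 = d1/4 + d5/5 = 21/20
  d10 = d3*3 + 1 = 53/2
Walk from origin (0, 0):
  seg 1: up by d4 = 17/4 → (0, 17/4)
  seg 2: down by d3 = 17/2 → (0, -17/4)
  seg 3: up by d7 = 6/5 → (0, -61/20)
  seg 4: down by d5 = 4 → (0, -141/20)
  seg 5: up by d8 = 2 → (0, -101/20)
  seg 6: up by d10 = 53/2 → (0, 429/20)
  seg 7: left by d8 = 2 → (-2, 429/20)
  seg 8: left by d9 = 21/20 → (-61/20, 429/20)
  seg 9: up by d6 = 17/4 → (-61/20, 257/10)

d6 = 17/4
d7 = 6/5
d8 = 2
d9 = 21/20
d10 = 53/2
endpoint = (-61/20, 257/10)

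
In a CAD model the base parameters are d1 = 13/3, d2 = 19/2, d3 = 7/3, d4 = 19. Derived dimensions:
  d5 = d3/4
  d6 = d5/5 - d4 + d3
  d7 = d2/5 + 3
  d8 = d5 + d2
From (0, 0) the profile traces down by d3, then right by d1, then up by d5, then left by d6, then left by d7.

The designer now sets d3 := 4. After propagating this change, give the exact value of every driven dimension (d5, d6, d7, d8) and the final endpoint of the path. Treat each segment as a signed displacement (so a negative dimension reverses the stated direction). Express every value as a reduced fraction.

Apply edit: d3 := 4
  d5 = d3/4 = 1
  d6 = d5/5 - d4 + d3 = -74/5
  d7 = d2/5 + 3 = 49/10
  d8 = d5 + d2 = 21/2
Walk from origin (0, 0):
  seg 1: down by d3 = 4 → (0, -4)
  seg 2: right by d1 = 13/3 → (13/3, -4)
  seg 3: up by d5 = 1 → (13/3, -3)
  seg 4: left by d6 = -74/5 → (287/15, -3)
  seg 5: left by d7 = 49/10 → (427/30, -3)

d5 = 1
d6 = -74/5
d7 = 49/10
d8 = 21/2
endpoint = (427/30, -3)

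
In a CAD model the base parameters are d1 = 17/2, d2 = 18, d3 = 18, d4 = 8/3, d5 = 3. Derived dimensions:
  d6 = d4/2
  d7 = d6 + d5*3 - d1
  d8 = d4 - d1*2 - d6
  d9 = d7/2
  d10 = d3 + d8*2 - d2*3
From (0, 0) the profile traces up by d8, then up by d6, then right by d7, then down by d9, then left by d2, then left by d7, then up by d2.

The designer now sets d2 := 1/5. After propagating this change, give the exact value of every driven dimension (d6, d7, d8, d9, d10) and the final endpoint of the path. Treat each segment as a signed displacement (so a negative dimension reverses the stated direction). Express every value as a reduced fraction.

Apply edit: d2 := 1/5
  d6 = d4/2 = 4/3
  d7 = d6 + d5*3 - d1 = 11/6
  d8 = d4 - d1*2 - d6 = -47/3
  d9 = d7/2 = 11/12
  d10 = d3 + d8*2 - d2*3 = -209/15
Walk from origin (0, 0):
  seg 1: up by d8 = -47/3 → (0, -47/3)
  seg 2: up by d6 = 4/3 → (0, -43/3)
  seg 3: right by d7 = 11/6 → (11/6, -43/3)
  seg 4: down by d9 = 11/12 → (11/6, -61/4)
  seg 5: left by d2 = 1/5 → (49/30, -61/4)
  seg 6: left by d7 = 11/6 → (-1/5, -61/4)
  seg 7: up by d2 = 1/5 → (-1/5, -301/20)

d6 = 4/3
d7 = 11/6
d8 = -47/3
d9 = 11/12
d10 = -209/15
endpoint = (-1/5, -301/20)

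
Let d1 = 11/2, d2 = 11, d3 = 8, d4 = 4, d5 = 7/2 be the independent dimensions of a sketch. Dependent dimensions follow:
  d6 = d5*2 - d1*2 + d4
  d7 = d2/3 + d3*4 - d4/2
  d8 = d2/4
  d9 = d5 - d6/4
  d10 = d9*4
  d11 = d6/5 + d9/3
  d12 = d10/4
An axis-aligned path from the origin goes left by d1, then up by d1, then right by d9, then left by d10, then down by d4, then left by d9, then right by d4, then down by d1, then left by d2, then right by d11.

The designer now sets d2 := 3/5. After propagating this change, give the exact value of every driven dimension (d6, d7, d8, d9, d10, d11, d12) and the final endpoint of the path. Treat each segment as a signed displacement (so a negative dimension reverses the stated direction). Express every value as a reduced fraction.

Apply edit: d2 := 3/5
  d6 = d5*2 - d1*2 + d4 = 0
  d7 = d2/3 + d3*4 - d4/2 = 151/5
  d8 = d2/4 = 3/20
  d9 = d5 - d6/4 = 7/2
  d10 = d9*4 = 14
  d11 = d6/5 + d9/3 = 7/6
  d12 = d10/4 = 7/2
Walk from origin (0, 0):
  seg 1: left by d1 = 11/2 → (-11/2, 0)
  seg 2: up by d1 = 11/2 → (-11/2, 11/2)
  seg 3: right by d9 = 7/2 → (-2, 11/2)
  seg 4: left by d10 = 14 → (-16, 11/2)
  seg 5: down by d4 = 4 → (-16, 3/2)
  seg 6: left by d9 = 7/2 → (-39/2, 3/2)
  seg 7: right by d4 = 4 → (-31/2, 3/2)
  seg 8: down by d1 = 11/2 → (-31/2, -4)
  seg 9: left by d2 = 3/5 → (-161/10, -4)
  seg 10: right by d11 = 7/6 → (-224/15, -4)

d6 = 0
d7 = 151/5
d8 = 3/20
d9 = 7/2
d10 = 14
d11 = 7/6
d12 = 7/2
endpoint = (-224/15, -4)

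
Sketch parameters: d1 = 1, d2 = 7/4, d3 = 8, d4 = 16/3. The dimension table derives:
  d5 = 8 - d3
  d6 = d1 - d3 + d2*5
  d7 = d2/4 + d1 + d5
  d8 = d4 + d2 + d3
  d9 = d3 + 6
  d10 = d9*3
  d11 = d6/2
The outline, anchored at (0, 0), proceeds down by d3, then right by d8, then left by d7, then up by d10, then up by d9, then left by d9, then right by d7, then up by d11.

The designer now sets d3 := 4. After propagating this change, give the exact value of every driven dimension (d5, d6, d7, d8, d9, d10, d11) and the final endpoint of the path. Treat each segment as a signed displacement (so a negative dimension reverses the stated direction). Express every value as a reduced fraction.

Apply edit: d3 := 4
  d5 = 8 - d3 = 4
  d6 = d1 - d3 + d2*5 = 23/4
  d7 = d2/4 + d1 + d5 = 87/16
  d8 = d4 + d2 + d3 = 133/12
  d9 = d3 + 6 = 10
  d10 = d9*3 = 30
  d11 = d6/2 = 23/8
Walk from origin (0, 0):
  seg 1: down by d3 = 4 → (0, -4)
  seg 2: right by d8 = 133/12 → (133/12, -4)
  seg 3: left by d7 = 87/16 → (271/48, -4)
  seg 4: up by d10 = 30 → (271/48, 26)
  seg 5: up by d9 = 10 → (271/48, 36)
  seg 6: left by d9 = 10 → (-209/48, 36)
  seg 7: right by d7 = 87/16 → (13/12, 36)
  seg 8: up by d11 = 23/8 → (13/12, 311/8)

d5 = 4
d6 = 23/4
d7 = 87/16
d8 = 133/12
d9 = 10
d10 = 30
d11 = 23/8
endpoint = (13/12, 311/8)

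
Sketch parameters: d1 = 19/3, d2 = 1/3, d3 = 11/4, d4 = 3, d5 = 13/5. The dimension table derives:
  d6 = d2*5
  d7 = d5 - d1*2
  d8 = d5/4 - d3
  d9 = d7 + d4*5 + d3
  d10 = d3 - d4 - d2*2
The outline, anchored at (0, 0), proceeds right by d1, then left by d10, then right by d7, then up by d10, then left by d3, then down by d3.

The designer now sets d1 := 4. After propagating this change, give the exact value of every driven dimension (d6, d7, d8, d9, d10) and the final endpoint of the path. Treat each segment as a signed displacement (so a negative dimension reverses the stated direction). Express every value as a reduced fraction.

d6 = 5/3
d7 = -27/5
d8 = -21/10
d9 = 247/20
d10 = -11/12
endpoint = (-97/30, -11/3)

Apply edit: d1 := 4
  d6 = d2*5 = 5/3
  d7 = d5 - d1*2 = -27/5
  d8 = d5/4 - d3 = -21/10
  d9 = d7 + d4*5 + d3 = 247/20
  d10 = d3 - d4 - d2*2 = -11/12
Walk from origin (0, 0):
  seg 1: right by d1 = 4 → (4, 0)
  seg 2: left by d10 = -11/12 → (59/12, 0)
  seg 3: right by d7 = -27/5 → (-29/60, 0)
  seg 4: up by d10 = -11/12 → (-29/60, -11/12)
  seg 5: left by d3 = 11/4 → (-97/30, -11/12)
  seg 6: down by d3 = 11/4 → (-97/30, -11/3)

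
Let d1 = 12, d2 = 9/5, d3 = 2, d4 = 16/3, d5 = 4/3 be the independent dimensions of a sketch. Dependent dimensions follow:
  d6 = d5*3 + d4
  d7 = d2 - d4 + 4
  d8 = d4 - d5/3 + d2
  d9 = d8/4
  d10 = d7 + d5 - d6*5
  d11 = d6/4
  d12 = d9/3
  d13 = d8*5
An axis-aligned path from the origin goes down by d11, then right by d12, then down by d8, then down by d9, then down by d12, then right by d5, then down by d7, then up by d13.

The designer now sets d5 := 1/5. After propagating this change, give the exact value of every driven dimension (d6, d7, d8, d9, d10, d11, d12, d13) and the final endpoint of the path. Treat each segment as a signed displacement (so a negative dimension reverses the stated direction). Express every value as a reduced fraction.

Apply edit: d5 := 1/5
  d6 = d5*3 + d4 = 89/15
  d7 = d2 - d4 + 4 = 7/15
  d8 = d4 - d5/3 + d2 = 106/15
  d9 = d8/4 = 53/30
  d10 = d7 + d5 - d6*5 = -29
  d11 = d6/4 = 89/60
  d12 = d9/3 = 53/90
  d13 = d8*5 = 106/3
Walk from origin (0, 0):
  seg 1: down by d11 = 89/60 → (0, -89/60)
  seg 2: right by d12 = 53/90 → (53/90, -89/60)
  seg 3: down by d8 = 106/15 → (53/90, -171/20)
  seg 4: down by d9 = 53/30 → (53/90, -619/60)
  seg 5: down by d12 = 53/90 → (53/90, -1963/180)
  seg 6: right by d5 = 1/5 → (71/90, -1963/180)
  seg 7: down by d7 = 7/15 → (71/90, -2047/180)
  seg 8: up by d13 = 106/3 → (71/90, 4313/180)

d6 = 89/15
d7 = 7/15
d8 = 106/15
d9 = 53/30
d10 = -29
d11 = 89/60
d12 = 53/90
d13 = 106/3
endpoint = (71/90, 4313/180)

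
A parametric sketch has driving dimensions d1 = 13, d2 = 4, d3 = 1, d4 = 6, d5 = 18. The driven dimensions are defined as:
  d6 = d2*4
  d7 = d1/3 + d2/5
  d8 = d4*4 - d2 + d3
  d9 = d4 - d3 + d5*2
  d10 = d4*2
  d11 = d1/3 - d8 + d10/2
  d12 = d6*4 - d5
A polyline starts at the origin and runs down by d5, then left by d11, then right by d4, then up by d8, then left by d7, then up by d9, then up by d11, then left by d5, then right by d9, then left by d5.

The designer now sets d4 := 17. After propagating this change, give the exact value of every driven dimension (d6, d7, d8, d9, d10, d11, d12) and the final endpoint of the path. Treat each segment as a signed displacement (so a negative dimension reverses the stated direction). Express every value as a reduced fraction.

Apply edit: d4 := 17
  d6 = d2*4 = 16
  d7 = d1/3 + d2/5 = 77/15
  d8 = d4*4 - d2 + d3 = 65
  d9 = d4 - d3 + d5*2 = 52
  d10 = d4*2 = 34
  d11 = d1/3 - d8 + d10/2 = -131/3
  d12 = d6*4 - d5 = 46
Walk from origin (0, 0):
  seg 1: down by d5 = 18 → (0, -18)
  seg 2: left by d11 = -131/3 → (131/3, -18)
  seg 3: right by d4 = 17 → (182/3, -18)
  seg 4: up by d8 = 65 → (182/3, 47)
  seg 5: left by d7 = 77/15 → (833/15, 47)
  seg 6: up by d9 = 52 → (833/15, 99)
  seg 7: up by d11 = -131/3 → (833/15, 166/3)
  seg 8: left by d5 = 18 → (563/15, 166/3)
  seg 9: right by d9 = 52 → (1343/15, 166/3)
  seg 10: left by d5 = 18 → (1073/15, 166/3)

d6 = 16
d7 = 77/15
d8 = 65
d9 = 52
d10 = 34
d11 = -131/3
d12 = 46
endpoint = (1073/15, 166/3)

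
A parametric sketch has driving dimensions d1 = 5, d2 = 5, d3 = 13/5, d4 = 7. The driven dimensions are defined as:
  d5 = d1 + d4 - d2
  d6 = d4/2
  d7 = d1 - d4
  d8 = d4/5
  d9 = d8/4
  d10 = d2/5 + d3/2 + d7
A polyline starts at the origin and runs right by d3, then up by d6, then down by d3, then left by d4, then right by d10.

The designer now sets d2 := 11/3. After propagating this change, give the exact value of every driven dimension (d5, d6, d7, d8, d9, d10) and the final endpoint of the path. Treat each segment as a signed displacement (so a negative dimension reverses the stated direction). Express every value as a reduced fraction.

Apply edit: d2 := 11/3
  d5 = d1 + d4 - d2 = 25/3
  d6 = d4/2 = 7/2
  d7 = d1 - d4 = -2
  d8 = d4/5 = 7/5
  d9 = d8/4 = 7/20
  d10 = d2/5 + d3/2 + d7 = 1/30
Walk from origin (0, 0):
  seg 1: right by d3 = 13/5 → (13/5, 0)
  seg 2: up by d6 = 7/2 → (13/5, 7/2)
  seg 3: down by d3 = 13/5 → (13/5, 9/10)
  seg 4: left by d4 = 7 → (-22/5, 9/10)
  seg 5: right by d10 = 1/30 → (-131/30, 9/10)

d5 = 25/3
d6 = 7/2
d7 = -2
d8 = 7/5
d9 = 7/20
d10 = 1/30
endpoint = (-131/30, 9/10)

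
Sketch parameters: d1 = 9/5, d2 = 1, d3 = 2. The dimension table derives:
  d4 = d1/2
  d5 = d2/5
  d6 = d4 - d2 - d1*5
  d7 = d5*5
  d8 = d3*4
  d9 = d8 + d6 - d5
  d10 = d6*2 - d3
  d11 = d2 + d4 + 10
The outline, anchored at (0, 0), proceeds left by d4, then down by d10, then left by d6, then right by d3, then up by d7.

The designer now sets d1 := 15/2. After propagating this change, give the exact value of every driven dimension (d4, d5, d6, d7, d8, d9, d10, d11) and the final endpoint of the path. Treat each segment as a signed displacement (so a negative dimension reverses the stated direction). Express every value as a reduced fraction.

d4 = 15/4
d5 = 1/5
d6 = -139/4
d7 = 1
d8 = 8
d9 = -539/20
d10 = -143/2
d11 = 59/4
endpoint = (33, 145/2)

Apply edit: d1 := 15/2
  d4 = d1/2 = 15/4
  d5 = d2/5 = 1/5
  d6 = d4 - d2 - d1*5 = -139/4
  d7 = d5*5 = 1
  d8 = d3*4 = 8
  d9 = d8 + d6 - d5 = -539/20
  d10 = d6*2 - d3 = -143/2
  d11 = d2 + d4 + 10 = 59/4
Walk from origin (0, 0):
  seg 1: left by d4 = 15/4 → (-15/4, 0)
  seg 2: down by d10 = -143/2 → (-15/4, 143/2)
  seg 3: left by d6 = -139/4 → (31, 143/2)
  seg 4: right by d3 = 2 → (33, 143/2)
  seg 5: up by d7 = 1 → (33, 145/2)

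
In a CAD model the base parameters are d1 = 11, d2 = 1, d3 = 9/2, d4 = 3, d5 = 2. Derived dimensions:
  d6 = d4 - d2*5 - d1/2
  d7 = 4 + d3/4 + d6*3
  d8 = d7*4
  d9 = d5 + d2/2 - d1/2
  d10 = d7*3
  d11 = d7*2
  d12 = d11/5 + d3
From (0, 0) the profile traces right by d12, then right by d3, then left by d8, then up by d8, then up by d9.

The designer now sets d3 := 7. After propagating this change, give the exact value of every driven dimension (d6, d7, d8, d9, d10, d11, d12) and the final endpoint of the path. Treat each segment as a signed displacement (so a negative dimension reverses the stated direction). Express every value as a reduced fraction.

d6 = -15/2
d7 = -67/4
d8 = -67
d9 = -3
d10 = -201/4
d11 = -67/2
d12 = 3/10
endpoint = (743/10, -70)

Apply edit: d3 := 7
  d6 = d4 - d2*5 - d1/2 = -15/2
  d7 = 4 + d3/4 + d6*3 = -67/4
  d8 = d7*4 = -67
  d9 = d5 + d2/2 - d1/2 = -3
  d10 = d7*3 = -201/4
  d11 = d7*2 = -67/2
  d12 = d11/5 + d3 = 3/10
Walk from origin (0, 0):
  seg 1: right by d12 = 3/10 → (3/10, 0)
  seg 2: right by d3 = 7 → (73/10, 0)
  seg 3: left by d8 = -67 → (743/10, 0)
  seg 4: up by d8 = -67 → (743/10, -67)
  seg 5: up by d9 = -3 → (743/10, -70)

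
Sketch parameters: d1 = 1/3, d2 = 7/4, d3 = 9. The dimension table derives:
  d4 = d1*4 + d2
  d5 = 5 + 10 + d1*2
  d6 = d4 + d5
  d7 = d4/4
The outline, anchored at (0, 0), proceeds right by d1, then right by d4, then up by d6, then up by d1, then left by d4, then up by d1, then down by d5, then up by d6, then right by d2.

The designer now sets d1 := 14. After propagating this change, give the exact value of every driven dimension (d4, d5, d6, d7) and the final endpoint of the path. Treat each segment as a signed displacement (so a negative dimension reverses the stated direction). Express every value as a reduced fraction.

Apply edit: d1 := 14
  d4 = d1*4 + d2 = 231/4
  d5 = 5 + 10 + d1*2 = 43
  d6 = d4 + d5 = 403/4
  d7 = d4/4 = 231/16
Walk from origin (0, 0):
  seg 1: right by d1 = 14 → (14, 0)
  seg 2: right by d4 = 231/4 → (287/4, 0)
  seg 3: up by d6 = 403/4 → (287/4, 403/4)
  seg 4: up by d1 = 14 → (287/4, 459/4)
  seg 5: left by d4 = 231/4 → (14, 459/4)
  seg 6: up by d1 = 14 → (14, 515/4)
  seg 7: down by d5 = 43 → (14, 343/4)
  seg 8: up by d6 = 403/4 → (14, 373/2)
  seg 9: right by d2 = 7/4 → (63/4, 373/2)

d4 = 231/4
d5 = 43
d6 = 403/4
d7 = 231/16
endpoint = (63/4, 373/2)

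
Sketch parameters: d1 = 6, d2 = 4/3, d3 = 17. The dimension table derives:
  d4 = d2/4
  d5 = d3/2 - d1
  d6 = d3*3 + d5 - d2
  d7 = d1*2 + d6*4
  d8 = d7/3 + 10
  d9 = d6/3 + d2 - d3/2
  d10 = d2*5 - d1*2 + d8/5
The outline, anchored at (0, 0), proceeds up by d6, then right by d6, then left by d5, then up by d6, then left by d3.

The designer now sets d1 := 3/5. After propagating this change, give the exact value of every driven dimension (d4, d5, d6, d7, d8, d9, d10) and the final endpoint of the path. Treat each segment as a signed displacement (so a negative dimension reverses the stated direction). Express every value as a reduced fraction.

d4 = 1/3
d5 = 79/10
d6 = 1727/30
d7 = 3472/15
d8 = 3922/45
d9 = 541/45
d10 = 5152/225
endpoint = (98/3, 1727/15)

Apply edit: d1 := 3/5
  d4 = d2/4 = 1/3
  d5 = d3/2 - d1 = 79/10
  d6 = d3*3 + d5 - d2 = 1727/30
  d7 = d1*2 + d6*4 = 3472/15
  d8 = d7/3 + 10 = 3922/45
  d9 = d6/3 + d2 - d3/2 = 541/45
  d10 = d2*5 - d1*2 + d8/5 = 5152/225
Walk from origin (0, 0):
  seg 1: up by d6 = 1727/30 → (0, 1727/30)
  seg 2: right by d6 = 1727/30 → (1727/30, 1727/30)
  seg 3: left by d5 = 79/10 → (149/3, 1727/30)
  seg 4: up by d6 = 1727/30 → (149/3, 1727/15)
  seg 5: left by d3 = 17 → (98/3, 1727/15)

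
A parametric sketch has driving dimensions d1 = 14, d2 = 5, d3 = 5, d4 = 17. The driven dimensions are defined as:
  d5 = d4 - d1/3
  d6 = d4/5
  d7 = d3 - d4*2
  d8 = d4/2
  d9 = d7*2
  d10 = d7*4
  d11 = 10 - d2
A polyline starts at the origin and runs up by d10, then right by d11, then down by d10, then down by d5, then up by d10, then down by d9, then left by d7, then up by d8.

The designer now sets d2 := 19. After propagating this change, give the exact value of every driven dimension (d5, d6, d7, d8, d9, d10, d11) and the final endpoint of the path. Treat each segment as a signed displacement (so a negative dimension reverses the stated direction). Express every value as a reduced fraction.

d5 = 37/3
d6 = 17/5
d7 = -29
d8 = 17/2
d9 = -58
d10 = -116
d11 = -9
endpoint = (20, -371/6)

Apply edit: d2 := 19
  d5 = d4 - d1/3 = 37/3
  d6 = d4/5 = 17/5
  d7 = d3 - d4*2 = -29
  d8 = d4/2 = 17/2
  d9 = d7*2 = -58
  d10 = d7*4 = -116
  d11 = 10 - d2 = -9
Walk from origin (0, 0):
  seg 1: up by d10 = -116 → (0, -116)
  seg 2: right by d11 = -9 → (-9, -116)
  seg 3: down by d10 = -116 → (-9, 0)
  seg 4: down by d5 = 37/3 → (-9, -37/3)
  seg 5: up by d10 = -116 → (-9, -385/3)
  seg 6: down by d9 = -58 → (-9, -211/3)
  seg 7: left by d7 = -29 → (20, -211/3)
  seg 8: up by d8 = 17/2 → (20, -371/6)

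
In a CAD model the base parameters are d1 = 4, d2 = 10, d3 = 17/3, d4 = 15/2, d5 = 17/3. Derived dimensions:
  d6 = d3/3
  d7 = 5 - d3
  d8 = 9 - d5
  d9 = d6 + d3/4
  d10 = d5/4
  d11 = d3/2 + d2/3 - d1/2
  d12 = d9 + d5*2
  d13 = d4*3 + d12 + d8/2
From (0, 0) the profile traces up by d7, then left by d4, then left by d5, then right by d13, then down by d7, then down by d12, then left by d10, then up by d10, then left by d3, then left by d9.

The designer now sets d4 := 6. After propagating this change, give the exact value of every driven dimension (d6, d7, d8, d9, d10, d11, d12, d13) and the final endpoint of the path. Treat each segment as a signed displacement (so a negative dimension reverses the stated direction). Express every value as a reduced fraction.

Apply edit: d4 := 6
  d6 = d3/3 = 17/9
  d7 = 5 - d3 = -2/3
  d8 = 9 - d5 = 10/3
  d9 = d6 + d3/4 = 119/36
  d10 = d5/4 = 17/12
  d11 = d3/2 + d2/3 - d1/2 = 25/6
  d12 = d9 + d5*2 = 527/36
  d13 = d4*3 + d12 + d8/2 = 1235/36
Walk from origin (0, 0):
  seg 1: up by d7 = -2/3 → (0, -2/3)
  seg 2: left by d4 = 6 → (-6, -2/3)
  seg 3: left by d5 = 17/3 → (-35/3, -2/3)
  seg 4: right by d13 = 1235/36 → (815/36, -2/3)
  seg 5: down by d7 = -2/3 → (815/36, 0)
  seg 6: down by d12 = 527/36 → (815/36, -527/36)
  seg 7: left by d10 = 17/12 → (191/9, -527/36)
  seg 8: up by d10 = 17/12 → (191/9, -119/9)
  seg 9: left by d3 = 17/3 → (140/9, -119/9)
  seg 10: left by d9 = 119/36 → (49/4, -119/9)

d6 = 17/9
d7 = -2/3
d8 = 10/3
d9 = 119/36
d10 = 17/12
d11 = 25/6
d12 = 527/36
d13 = 1235/36
endpoint = (49/4, -119/9)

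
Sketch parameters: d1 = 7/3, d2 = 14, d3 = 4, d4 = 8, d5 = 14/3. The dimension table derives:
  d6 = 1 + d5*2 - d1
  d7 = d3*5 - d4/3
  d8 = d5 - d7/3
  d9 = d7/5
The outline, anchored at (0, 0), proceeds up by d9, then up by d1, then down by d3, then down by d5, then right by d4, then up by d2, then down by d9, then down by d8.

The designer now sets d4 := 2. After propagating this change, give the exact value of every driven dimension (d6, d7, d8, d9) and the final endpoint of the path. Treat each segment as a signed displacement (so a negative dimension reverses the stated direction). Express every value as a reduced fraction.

Apply edit: d4 := 2
  d6 = 1 + d5*2 - d1 = 8
  d7 = d3*5 - d4/3 = 58/3
  d8 = d5 - d7/3 = -16/9
  d9 = d7/5 = 58/15
Walk from origin (0, 0):
  seg 1: up by d9 = 58/15 → (0, 58/15)
  seg 2: up by d1 = 7/3 → (0, 31/5)
  seg 3: down by d3 = 4 → (0, 11/5)
  seg 4: down by d5 = 14/3 → (0, -37/15)
  seg 5: right by d4 = 2 → (2, -37/15)
  seg 6: up by d2 = 14 → (2, 173/15)
  seg 7: down by d9 = 58/15 → (2, 23/3)
  seg 8: down by d8 = -16/9 → (2, 85/9)

d6 = 8
d7 = 58/3
d8 = -16/9
d9 = 58/15
endpoint = (2, 85/9)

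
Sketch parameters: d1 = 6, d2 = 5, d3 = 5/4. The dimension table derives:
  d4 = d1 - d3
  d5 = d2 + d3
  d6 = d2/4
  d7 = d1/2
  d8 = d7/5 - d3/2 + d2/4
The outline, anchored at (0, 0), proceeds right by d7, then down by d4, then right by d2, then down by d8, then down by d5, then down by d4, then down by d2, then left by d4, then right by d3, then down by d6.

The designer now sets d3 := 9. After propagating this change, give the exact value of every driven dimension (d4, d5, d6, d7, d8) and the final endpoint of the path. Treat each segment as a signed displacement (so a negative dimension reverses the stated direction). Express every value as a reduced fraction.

d4 = -3
d5 = 14
d6 = 5/4
d7 = 3
d8 = -53/20
endpoint = (20, -58/5)

Apply edit: d3 := 9
  d4 = d1 - d3 = -3
  d5 = d2 + d3 = 14
  d6 = d2/4 = 5/4
  d7 = d1/2 = 3
  d8 = d7/5 - d3/2 + d2/4 = -53/20
Walk from origin (0, 0):
  seg 1: right by d7 = 3 → (3, 0)
  seg 2: down by d4 = -3 → (3, 3)
  seg 3: right by d2 = 5 → (8, 3)
  seg 4: down by d8 = -53/20 → (8, 113/20)
  seg 5: down by d5 = 14 → (8, -167/20)
  seg 6: down by d4 = -3 → (8, -107/20)
  seg 7: down by d2 = 5 → (8, -207/20)
  seg 8: left by d4 = -3 → (11, -207/20)
  seg 9: right by d3 = 9 → (20, -207/20)
  seg 10: down by d6 = 5/4 → (20, -58/5)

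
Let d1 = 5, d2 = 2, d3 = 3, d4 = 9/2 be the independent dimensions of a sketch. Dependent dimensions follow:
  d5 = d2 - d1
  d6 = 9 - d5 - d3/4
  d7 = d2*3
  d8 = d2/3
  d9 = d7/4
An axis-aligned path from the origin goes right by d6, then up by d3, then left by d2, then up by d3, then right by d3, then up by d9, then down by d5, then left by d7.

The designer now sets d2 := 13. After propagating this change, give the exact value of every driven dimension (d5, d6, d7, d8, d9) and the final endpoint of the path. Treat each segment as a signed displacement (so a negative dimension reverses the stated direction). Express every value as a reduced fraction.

Apply edit: d2 := 13
  d5 = d2 - d1 = 8
  d6 = 9 - d5 - d3/4 = 1/4
  d7 = d2*3 = 39
  d8 = d2/3 = 13/3
  d9 = d7/4 = 39/4
Walk from origin (0, 0):
  seg 1: right by d6 = 1/4 → (1/4, 0)
  seg 2: up by d3 = 3 → (1/4, 3)
  seg 3: left by d2 = 13 → (-51/4, 3)
  seg 4: up by d3 = 3 → (-51/4, 6)
  seg 5: right by d3 = 3 → (-39/4, 6)
  seg 6: up by d9 = 39/4 → (-39/4, 63/4)
  seg 7: down by d5 = 8 → (-39/4, 31/4)
  seg 8: left by d7 = 39 → (-195/4, 31/4)

d5 = 8
d6 = 1/4
d7 = 39
d8 = 13/3
d9 = 39/4
endpoint = (-195/4, 31/4)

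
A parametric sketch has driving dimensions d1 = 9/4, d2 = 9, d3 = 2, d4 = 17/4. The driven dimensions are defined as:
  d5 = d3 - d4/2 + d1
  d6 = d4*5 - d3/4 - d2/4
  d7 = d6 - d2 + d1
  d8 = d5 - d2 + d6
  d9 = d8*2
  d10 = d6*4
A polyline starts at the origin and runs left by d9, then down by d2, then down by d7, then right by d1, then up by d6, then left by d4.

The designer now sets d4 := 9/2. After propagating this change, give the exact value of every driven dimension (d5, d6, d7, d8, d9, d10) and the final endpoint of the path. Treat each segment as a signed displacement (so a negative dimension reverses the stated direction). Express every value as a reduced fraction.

Apply edit: d4 := 9/2
  d5 = d3 - d4/2 + d1 = 2
  d6 = d4*5 - d3/4 - d2/4 = 79/4
  d7 = d6 - d2 + d1 = 13
  d8 = d5 - d2 + d6 = 51/4
  d9 = d8*2 = 51/2
  d10 = d6*4 = 79
Walk from origin (0, 0):
  seg 1: left by d9 = 51/2 → (-51/2, 0)
  seg 2: down by d2 = 9 → (-51/2, -9)
  seg 3: down by d7 = 13 → (-51/2, -22)
  seg 4: right by d1 = 9/4 → (-93/4, -22)
  seg 5: up by d6 = 79/4 → (-93/4, -9/4)
  seg 6: left by d4 = 9/2 → (-111/4, -9/4)

d5 = 2
d6 = 79/4
d7 = 13
d8 = 51/4
d9 = 51/2
d10 = 79
endpoint = (-111/4, -9/4)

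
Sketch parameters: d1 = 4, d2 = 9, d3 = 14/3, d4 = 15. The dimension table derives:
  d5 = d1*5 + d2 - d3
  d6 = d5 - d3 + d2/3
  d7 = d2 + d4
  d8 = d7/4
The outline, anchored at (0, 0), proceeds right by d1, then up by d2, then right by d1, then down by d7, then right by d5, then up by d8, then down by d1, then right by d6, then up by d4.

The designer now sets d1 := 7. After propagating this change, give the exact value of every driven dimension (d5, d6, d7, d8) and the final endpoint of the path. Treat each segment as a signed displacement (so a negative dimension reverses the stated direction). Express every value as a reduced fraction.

d5 = 118/3
d6 = 113/3
d7 = 24
d8 = 6
endpoint = (91, -1)

Apply edit: d1 := 7
  d5 = d1*5 + d2 - d3 = 118/3
  d6 = d5 - d3 + d2/3 = 113/3
  d7 = d2 + d4 = 24
  d8 = d7/4 = 6
Walk from origin (0, 0):
  seg 1: right by d1 = 7 → (7, 0)
  seg 2: up by d2 = 9 → (7, 9)
  seg 3: right by d1 = 7 → (14, 9)
  seg 4: down by d7 = 24 → (14, -15)
  seg 5: right by d5 = 118/3 → (160/3, -15)
  seg 6: up by d8 = 6 → (160/3, -9)
  seg 7: down by d1 = 7 → (160/3, -16)
  seg 8: right by d6 = 113/3 → (91, -16)
  seg 9: up by d4 = 15 → (91, -1)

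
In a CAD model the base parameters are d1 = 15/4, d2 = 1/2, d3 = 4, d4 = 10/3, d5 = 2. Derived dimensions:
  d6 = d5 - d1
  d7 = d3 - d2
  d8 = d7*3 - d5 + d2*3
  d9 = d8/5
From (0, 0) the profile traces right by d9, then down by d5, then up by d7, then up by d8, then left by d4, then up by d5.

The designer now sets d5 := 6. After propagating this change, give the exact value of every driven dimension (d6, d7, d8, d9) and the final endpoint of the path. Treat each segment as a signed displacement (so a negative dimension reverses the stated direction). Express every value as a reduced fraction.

d6 = 9/4
d7 = 7/2
d8 = 6
d9 = 6/5
endpoint = (-32/15, 19/2)

Apply edit: d5 := 6
  d6 = d5 - d1 = 9/4
  d7 = d3 - d2 = 7/2
  d8 = d7*3 - d5 + d2*3 = 6
  d9 = d8/5 = 6/5
Walk from origin (0, 0):
  seg 1: right by d9 = 6/5 → (6/5, 0)
  seg 2: down by d5 = 6 → (6/5, -6)
  seg 3: up by d7 = 7/2 → (6/5, -5/2)
  seg 4: up by d8 = 6 → (6/5, 7/2)
  seg 5: left by d4 = 10/3 → (-32/15, 7/2)
  seg 6: up by d5 = 6 → (-32/15, 19/2)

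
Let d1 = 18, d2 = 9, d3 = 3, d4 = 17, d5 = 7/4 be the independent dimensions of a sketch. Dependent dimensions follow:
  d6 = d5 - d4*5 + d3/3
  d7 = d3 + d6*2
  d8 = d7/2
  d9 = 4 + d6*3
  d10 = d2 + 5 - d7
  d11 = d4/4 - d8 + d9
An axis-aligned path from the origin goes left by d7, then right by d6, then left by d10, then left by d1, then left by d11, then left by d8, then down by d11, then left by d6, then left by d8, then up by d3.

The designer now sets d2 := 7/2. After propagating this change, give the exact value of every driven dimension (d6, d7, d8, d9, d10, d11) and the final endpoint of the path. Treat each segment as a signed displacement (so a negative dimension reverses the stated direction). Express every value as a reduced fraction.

Apply edit: d2 := 7/2
  d6 = d5 - d4*5 + d3/3 = -329/4
  d7 = d3 + d6*2 = -323/2
  d8 = d7/2 = -323/4
  d9 = 4 + d6*3 = -971/4
  d10 = d2 + 5 - d7 = 170
  d11 = d4/4 - d8 + d9 = -631/4
Walk from origin (0, 0):
  seg 1: left by d7 = -323/2 → (323/2, 0)
  seg 2: right by d6 = -329/4 → (317/4, 0)
  seg 3: left by d10 = 170 → (-363/4, 0)
  seg 4: left by d1 = 18 → (-435/4, 0)
  seg 5: left by d11 = -631/4 → (49, 0)
  seg 6: left by d8 = -323/4 → (519/4, 0)
  seg 7: down by d11 = -631/4 → (519/4, 631/4)
  seg 8: left by d6 = -329/4 → (212, 631/4)
  seg 9: left by d8 = -323/4 → (1171/4, 631/4)
  seg 10: up by d3 = 3 → (1171/4, 643/4)

d6 = -329/4
d7 = -323/2
d8 = -323/4
d9 = -971/4
d10 = 170
d11 = -631/4
endpoint = (1171/4, 643/4)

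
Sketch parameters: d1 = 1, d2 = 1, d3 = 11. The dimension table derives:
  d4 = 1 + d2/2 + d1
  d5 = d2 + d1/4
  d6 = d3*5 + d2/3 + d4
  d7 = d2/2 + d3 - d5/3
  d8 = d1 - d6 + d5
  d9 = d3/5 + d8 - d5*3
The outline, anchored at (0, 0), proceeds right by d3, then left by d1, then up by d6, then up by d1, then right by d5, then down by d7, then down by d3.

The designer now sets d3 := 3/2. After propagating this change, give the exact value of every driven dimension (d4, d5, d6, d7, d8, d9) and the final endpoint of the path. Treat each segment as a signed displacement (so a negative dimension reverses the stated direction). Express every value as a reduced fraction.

d4 = 5/2
d5 = 5/4
d6 = 31/3
d7 = 19/12
d8 = -97/12
d9 = -173/15
endpoint = (7/4, 33/4)

Apply edit: d3 := 3/2
  d4 = 1 + d2/2 + d1 = 5/2
  d5 = d2 + d1/4 = 5/4
  d6 = d3*5 + d2/3 + d4 = 31/3
  d7 = d2/2 + d3 - d5/3 = 19/12
  d8 = d1 - d6 + d5 = -97/12
  d9 = d3/5 + d8 - d5*3 = -173/15
Walk from origin (0, 0):
  seg 1: right by d3 = 3/2 → (3/2, 0)
  seg 2: left by d1 = 1 → (1/2, 0)
  seg 3: up by d6 = 31/3 → (1/2, 31/3)
  seg 4: up by d1 = 1 → (1/2, 34/3)
  seg 5: right by d5 = 5/4 → (7/4, 34/3)
  seg 6: down by d7 = 19/12 → (7/4, 39/4)
  seg 7: down by d3 = 3/2 → (7/4, 33/4)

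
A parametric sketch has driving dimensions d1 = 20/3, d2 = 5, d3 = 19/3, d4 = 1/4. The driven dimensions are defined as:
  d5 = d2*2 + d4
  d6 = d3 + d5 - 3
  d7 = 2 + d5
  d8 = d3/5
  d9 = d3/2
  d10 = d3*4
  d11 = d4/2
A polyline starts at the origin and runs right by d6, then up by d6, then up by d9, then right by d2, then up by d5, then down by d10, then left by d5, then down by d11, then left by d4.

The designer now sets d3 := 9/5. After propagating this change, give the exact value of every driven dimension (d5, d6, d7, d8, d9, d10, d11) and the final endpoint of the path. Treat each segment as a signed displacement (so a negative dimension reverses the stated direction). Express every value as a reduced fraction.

Apply edit: d3 := 9/5
  d5 = d2*2 + d4 = 41/4
  d6 = d3 + d5 - 3 = 181/20
  d7 = 2 + d5 = 49/4
  d8 = d3/5 = 9/25
  d9 = d3/2 = 9/10
  d10 = d3*4 = 36/5
  d11 = d4/2 = 1/8
Walk from origin (0, 0):
  seg 1: right by d6 = 181/20 → (181/20, 0)
  seg 2: up by d6 = 181/20 → (181/20, 181/20)
  seg 3: up by d9 = 9/10 → (181/20, 199/20)
  seg 4: right by d2 = 5 → (281/20, 199/20)
  seg 5: up by d5 = 41/4 → (281/20, 101/5)
  seg 6: down by d10 = 36/5 → (281/20, 13)
  seg 7: left by d5 = 41/4 → (19/5, 13)
  seg 8: down by d11 = 1/8 → (19/5, 103/8)
  seg 9: left by d4 = 1/4 → (71/20, 103/8)

d5 = 41/4
d6 = 181/20
d7 = 49/4
d8 = 9/25
d9 = 9/10
d10 = 36/5
d11 = 1/8
endpoint = (71/20, 103/8)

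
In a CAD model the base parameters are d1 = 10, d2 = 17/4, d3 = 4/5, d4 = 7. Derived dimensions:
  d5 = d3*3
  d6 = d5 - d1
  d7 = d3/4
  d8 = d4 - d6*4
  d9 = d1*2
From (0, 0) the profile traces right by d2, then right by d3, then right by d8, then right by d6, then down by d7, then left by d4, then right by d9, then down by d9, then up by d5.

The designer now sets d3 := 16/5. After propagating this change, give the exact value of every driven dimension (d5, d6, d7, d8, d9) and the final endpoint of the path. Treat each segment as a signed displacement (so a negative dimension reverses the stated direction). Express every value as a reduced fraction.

Apply edit: d3 := 16/5
  d5 = d3*3 = 48/5
  d6 = d5 - d1 = -2/5
  d7 = d3/4 = 4/5
  d8 = d4 - d6*4 = 43/5
  d9 = d1*2 = 20
Walk from origin (0, 0):
  seg 1: right by d2 = 17/4 → (17/4, 0)
  seg 2: right by d3 = 16/5 → (149/20, 0)
  seg 3: right by d8 = 43/5 → (321/20, 0)
  seg 4: right by d6 = -2/5 → (313/20, 0)
  seg 5: down by d7 = 4/5 → (313/20, -4/5)
  seg 6: left by d4 = 7 → (173/20, -4/5)
  seg 7: right by d9 = 20 → (573/20, -4/5)
  seg 8: down by d9 = 20 → (573/20, -104/5)
  seg 9: up by d5 = 48/5 → (573/20, -56/5)

d5 = 48/5
d6 = -2/5
d7 = 4/5
d8 = 43/5
d9 = 20
endpoint = (573/20, -56/5)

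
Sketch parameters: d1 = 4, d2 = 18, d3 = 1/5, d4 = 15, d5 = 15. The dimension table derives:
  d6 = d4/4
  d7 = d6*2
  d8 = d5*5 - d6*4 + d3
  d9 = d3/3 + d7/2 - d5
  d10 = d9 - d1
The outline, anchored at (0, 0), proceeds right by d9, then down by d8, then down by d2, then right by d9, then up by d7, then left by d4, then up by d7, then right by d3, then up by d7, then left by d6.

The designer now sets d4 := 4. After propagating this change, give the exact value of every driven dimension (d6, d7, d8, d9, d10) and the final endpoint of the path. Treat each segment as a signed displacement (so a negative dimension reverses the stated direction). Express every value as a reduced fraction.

Apply edit: d4 := 4
  d6 = d4/4 = 1
  d7 = d6*2 = 2
  d8 = d5*5 - d6*4 + d3 = 356/5
  d9 = d3/3 + d7/2 - d5 = -209/15
  d10 = d9 - d1 = -269/15
Walk from origin (0, 0):
  seg 1: right by d9 = -209/15 → (-209/15, 0)
  seg 2: down by d8 = 356/5 → (-209/15, -356/5)
  seg 3: down by d2 = 18 → (-209/15, -446/5)
  seg 4: right by d9 = -209/15 → (-418/15, -446/5)
  seg 5: up by d7 = 2 → (-418/15, -436/5)
  seg 6: left by d4 = 4 → (-478/15, -436/5)
  seg 7: up by d7 = 2 → (-478/15, -426/5)
  seg 8: right by d3 = 1/5 → (-95/3, -426/5)
  seg 9: up by d7 = 2 → (-95/3, -416/5)
  seg 10: left by d6 = 1 → (-98/3, -416/5)

d6 = 1
d7 = 2
d8 = 356/5
d9 = -209/15
d10 = -269/15
endpoint = (-98/3, -416/5)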